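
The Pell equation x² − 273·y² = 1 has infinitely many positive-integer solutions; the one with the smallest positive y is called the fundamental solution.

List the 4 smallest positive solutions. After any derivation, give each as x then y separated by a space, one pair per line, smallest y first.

727 44
1057057 63976
1536960151 93021060
2234739002497 135252557264

√273 → a₀=16, period (1,1,10,1,1,32); ℓ=6 even so k=5
a_0=16:  p_0=16·1+0=16,  q_0=16·0+1=1
a_1=1:  p_1=1·16+1=17,  q_1=1·1+0=1
…
a_3=10:  p_3=10·33+17=347,  q_3=10·2+1=21
a_4=1:  p_4=1·347+33=380,  q_4=1·21+2=23
a_5=1:  p_5=1·380+347=727,  q_5=1·23+21=44
fundamental: x₁=727, y₁=44  (since 528529 − 273·1936 = 1)
(x_2, y_2) = (727·727 + 273·44·44, 727·44 + 44·727) = (1057057, 63976)
(x_3, y_3) = (727·1057057 + 273·44·63976, 727·63976 + 44·1057057) = (1536960151, 93021060)
(x_4, y_4) = (727·1536960151 + 273·44·93021060, 727·93021060 + 44·1536960151) = (2234739002497, 135252557264)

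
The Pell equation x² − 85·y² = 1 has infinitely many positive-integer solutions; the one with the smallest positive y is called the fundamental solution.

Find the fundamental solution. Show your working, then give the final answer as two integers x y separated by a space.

285769 30996

d=85: √d = [9; 4,1,1,4,18] (ℓ=5, odd), read p_9/q_9
step 0: (9, 1)  from 9·(1,0) + (0,1)
step 1: (37, 4)  from 4·(9,1) + (1,0)
step 2: (46, 5)  from 1·(37,4) + (9,1)
…
step 4: (378, 41)  from 4·(83,9) + (46,5)
step 5: (6887, 747)  from 18·(378,41) + (83,9)
step 6: (27926, 3029)  from 4·(6887,747) + (378,41)
…
step 8: (62739, 6805)  from 1·(34813,3776) + (27926,3029)
step 9: (285769, 30996)  from 4·(62739,6805) + (34813,3776)
(x₁, y₁) = (285769, 30996);  285769² − 85·30996² = 1 ✓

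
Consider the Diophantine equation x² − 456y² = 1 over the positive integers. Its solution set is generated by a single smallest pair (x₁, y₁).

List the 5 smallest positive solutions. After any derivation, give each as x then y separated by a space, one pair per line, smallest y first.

d=456: √d = [21; 2,1,4,1,2,42] (ℓ=6, even), read p_5/q_5
k=0  a_k=21  p_k/q_k = 21/1
k=1  a_k=2  p_k/q_k = 43/2
k=2  a_k=1  p_k/q_k = 64/3
k=3  a_k=4  p_k/q_k = 299/14
k=4  a_k=1  p_k/q_k = 363/17
k=5  a_k=2  p_k/q_k = 1025/48
(x₁, y₁) = (1025, 48);  1025² − 456·48² = 1 ✓
(1025+48√456)^2 = 2101249 + 98400√456
(1025+48√456)^3 = 4307559425 + 201719952√456
(1025+48√456)^4 = 8830494720001 + 413525803200√456
(1025+48√456)^5 = 18102509868442625 + 847727694840048√456

1025 48
2101249 98400
4307559425 201719952
8830494720001 413525803200
18102509868442625 847727694840048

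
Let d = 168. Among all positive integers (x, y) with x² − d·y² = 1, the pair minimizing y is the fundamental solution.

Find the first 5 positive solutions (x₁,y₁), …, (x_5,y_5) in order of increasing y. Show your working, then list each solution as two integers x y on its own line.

d=168: √d = [12; 1,24] (ℓ=2, even), read p_1/q_1
i=0: a=12 ⇒ p=12, q=1
i=1: a=1 ⇒ p=13, q=1
(x₁, y₁) = (13, 1);  13² − 168·1² = 1 ✓
(x_2, y_2) = (13·13 + 168·1·1, 13·1 + 1·13) = (337, 26)
(x_3, y_3) = (13·337 + 168·1·26, 13·26 + 1·337) = (8749, 675)
(x_4, y_4) = (13·8749 + 168·1·675, 13·675 + 1·8749) = (227137, 17524)
(x_5, y_5) = (13·227137 + 168·1·17524, 13·17524 + 1·227137) = (5896813, 454949)

13 1
337 26
8749 675
227137 17524
5896813 454949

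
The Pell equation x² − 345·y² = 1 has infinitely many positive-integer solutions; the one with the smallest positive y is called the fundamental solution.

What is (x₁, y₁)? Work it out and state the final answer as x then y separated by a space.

6761 364

d=345: √d = [18; 1,1,2,1,6,1,2,1,1,36] (ℓ=10, even), read p_9/q_9
i=0: a=18 ⇒ p=18, q=1
…
i=2: a=1 ⇒ p=37, q=2
…
i=4: a=1 ⇒ p=130, q=7
…
i=7: a=2 ⇒ p=2879, q=155
i=8: a=1 ⇒ p=3882, q=209
i=9: a=1 ⇒ p=6761, q=364
fundamental: x₁=6761, y₁=364  (since 45711121 − 345·132496 = 1)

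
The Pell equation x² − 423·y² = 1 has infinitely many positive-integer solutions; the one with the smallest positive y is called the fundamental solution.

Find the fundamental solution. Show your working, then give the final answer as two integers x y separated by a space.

4607 224

d=423: √d = [20; 1,1,3,4,3,1,1,40] (ℓ=8, even), read p_7/q_7
k=0  a_k=20  p_k/q_k = 20/1
k=1  a_k=1  p_k/q_k = 21/1
…
k=5  a_k=3  p_k/q_k = 1995/97
k=6  a_k=1  p_k/q_k = 2612/127
k=7  a_k=1  p_k/q_k = 4607/224
(x₁, y₁) = (4607, 224);  4607² − 423·224² = 1 ✓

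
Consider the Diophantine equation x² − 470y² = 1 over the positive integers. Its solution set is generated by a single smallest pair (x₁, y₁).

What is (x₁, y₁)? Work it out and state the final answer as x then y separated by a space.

1691 78

√470 = [21; 1,2,8,2,1,42, …], period ℓ=6 (even) → k=5
k=0  a_k=21  p_k/q_k = 21/1
k=1  a_k=1  p_k/q_k = 22/1
…
k=3  a_k=8  p_k/q_k = 542/25
k=4  a_k=2  p_k/q_k = 1149/53
k=5  a_k=1  p_k/q_k = 1691/78
fundamental: x₁=1691, y₁=78  (since 2859481 − 470·6084 = 1)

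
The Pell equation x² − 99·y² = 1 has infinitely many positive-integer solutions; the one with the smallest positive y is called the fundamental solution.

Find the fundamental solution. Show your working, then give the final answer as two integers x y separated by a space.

[9; 1,18] for √99; ℓ=2 ⇒ convergent index 1
k=0  a_k=9  p_k/q_k = 9/1
k=1  a_k=1  p_k/q_k = 10/1
(x₁, y₁) = (10, 1);  10² − 99·1² = 1 ✓

10 1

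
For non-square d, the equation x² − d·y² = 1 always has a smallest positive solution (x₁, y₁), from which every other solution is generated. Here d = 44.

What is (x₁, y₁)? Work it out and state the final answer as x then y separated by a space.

d=44: √d = [6; 1,1,1,2,1,1,1,12] (ℓ=8, even), read p_7/q_7
step 0: (6, 1)  from 6·(1,0) + (0,1)
step 1: (7, 1)  from 1·(6,1) + (1,0)
…
step 4: (53, 8)  from 2·(20,3) + (13,2)
…
step 6: (126, 19)  from 1·(73,11) + (53,8)
step 7: (199, 30)  from 1·(126,19) + (73,11)
(x₁, y₁) = (199, 30);  199² − 44·30² = 1 ✓

199 30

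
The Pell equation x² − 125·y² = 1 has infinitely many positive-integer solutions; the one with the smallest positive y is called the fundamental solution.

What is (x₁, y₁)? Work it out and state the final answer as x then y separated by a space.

√125 → a₀=11, period (5,1,1,5,22); ℓ=5 odd so k=9
a_0=11:  p_0=11·1+0=11,  q_0=11·0+1=1
a_1=5:  p_1=5·11+1=56,  q_1=5·1+0=5
a_2=1:  p_2=1·56+11=67,  q_2=1·5+1=6
…
a_4=5:  p_4=5·123+67=682,  q_4=5·11+6=61
…
a_8=1:  p_8=1·91444+76317=167761,  q_8=1·8179+6826=15005
a_9=5:  p_9=5·167761+91444=930249,  q_9=5·15005+8179=83204
fundamental: x₁=930249, y₁=83204  (since 865363202001 − 125·6922905616 = 1)

930249 83204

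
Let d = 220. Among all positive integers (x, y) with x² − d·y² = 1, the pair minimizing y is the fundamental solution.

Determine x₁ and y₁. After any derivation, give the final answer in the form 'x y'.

d=220: √d = [14; 1,4,1,28] (ℓ=4, even), read p_3/q_3
step 0: (14, 1)  from 14·(1,0) + (0,1)
step 1: (15, 1)  from 1·(14,1) + (1,0)
step 2: (74, 5)  from 4·(15,1) + (14,1)
step 3: (89, 6)  from 1·(74,5) + (15,1)
fundamental: x₁=89, y₁=6  (since 7921 − 220·36 = 1)

89 6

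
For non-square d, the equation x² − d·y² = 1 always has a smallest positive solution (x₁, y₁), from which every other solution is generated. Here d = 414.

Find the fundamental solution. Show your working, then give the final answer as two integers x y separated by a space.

√414 → a₀=20, period (2,1,7,2,7,1,2,40); ℓ=8 even so k=7
a_0=20:  p_0=20·1+0=20,  q_0=20·0+1=1
a_1=2:  p_1=2·20+1=41,  q_1=2·1+0=2
a_2=1:  p_2=1·41+20=61,  q_2=1·2+1=3
…
a_5=7:  p_5=7·997+468=7447,  q_5=7·49+23=366
a_6=1:  p_6=1·7447+997=8444,  q_6=1·366+49=415
a_7=2:  p_7=2·8444+7447=24335,  q_7=2·415+366=1196
→ (24335, 1196).  Check: 24335²=592192225, 414·1196²=592192224, difference 1.

24335 1196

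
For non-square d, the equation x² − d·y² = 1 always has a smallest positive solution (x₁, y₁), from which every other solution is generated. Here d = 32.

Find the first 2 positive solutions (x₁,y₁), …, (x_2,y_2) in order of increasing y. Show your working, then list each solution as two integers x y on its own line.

d=32: √d = [5; 1,1,1,10] (ℓ=4, even), read p_3/q_3
i=0: a=5 ⇒ p=5, q=1
i=1: a=1 ⇒ p=6, q=1
i=2: a=1 ⇒ p=11, q=2
i=3: a=1 ⇒ p=17, q=3
(x₁, y₁) = (17, 3);  17² − 32·3² = 1 ✓
(17+3√32)^2 = 577 + 102√32

17 3
577 102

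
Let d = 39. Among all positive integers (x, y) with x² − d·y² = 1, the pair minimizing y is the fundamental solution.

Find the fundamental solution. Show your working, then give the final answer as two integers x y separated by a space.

25 4

√39 = [6; 4,12, …], period ℓ=2 (even) → k=1
a_0=6:  p_0=6·1+0=6,  q_0=6·0+1=1
a_1=4:  p_1=4·6+1=25,  q_1=4·1+0=4
fundamental: x₁=25, y₁=4  (since 625 − 39·16 = 1)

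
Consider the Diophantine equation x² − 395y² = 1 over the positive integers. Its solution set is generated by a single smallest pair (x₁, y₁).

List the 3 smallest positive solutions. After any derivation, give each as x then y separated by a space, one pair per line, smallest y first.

[19; 1,6,1,38] for √395; ℓ=4 ⇒ convergent index 3
step 0: (19, 1)  from 19·(1,0) + (0,1)
…
step 2: (139, 7)  from 6·(20,1) + (19,1)
step 3: (159, 8)  from 1·(139,7) + (20,1)
→ (159, 8).  Check: 159²=25281, 395·8²=25280, difference 1.
k=2:  x_2 = 159·159+395·8·8 = 50561,  y_2 = 159·8+8·159 = 2544
k=3:  x_3 = 159·50561+395·8·2544 = 16078239,  y_3 = 159·2544+8·50561 = 808984

159 8
50561 2544
16078239 808984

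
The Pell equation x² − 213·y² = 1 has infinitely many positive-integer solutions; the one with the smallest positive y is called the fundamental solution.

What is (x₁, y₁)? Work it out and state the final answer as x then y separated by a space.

194399 13320

[14; 1,1,2,6,1,8,1,6,2,1,1,28] for √213; ℓ=12 ⇒ convergent index 11
k=0  a_k=14  p_k/q_k = 14/1
k=1  a_k=1  p_k/q_k = 15/1
…
k=3  a_k=2  p_k/q_k = 73/5
…
k=5  a_k=1  p_k/q_k = 540/37
k=6  a_k=8  p_k/q_k = 4787/328
…
k=8  a_k=6  p_k/q_k = 36749/2518
…
k=10  a_k=1  p_k/q_k = 115574/7919
k=11  a_k=1  p_k/q_k = 194399/13320
(x₁, y₁) = (194399, 13320);  194399² − 213·13320² = 1 ✓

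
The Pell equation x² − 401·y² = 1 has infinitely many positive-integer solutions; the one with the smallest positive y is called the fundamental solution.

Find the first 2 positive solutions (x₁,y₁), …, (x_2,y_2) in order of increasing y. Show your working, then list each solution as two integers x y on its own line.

√401 → a₀=20, period (40); ℓ=1 odd so k=1
i=0: a=20 ⇒ p=20, q=1
i=1: a=40 ⇒ p=801, q=40
→ (801, 40).  Check: 801²=641601, 401·40²=641600, difference 1.
k=2:  x_2 = 801·801+401·40·40 = 1283201,  y_2 = 801·40+40·801 = 64080

801 40
1283201 64080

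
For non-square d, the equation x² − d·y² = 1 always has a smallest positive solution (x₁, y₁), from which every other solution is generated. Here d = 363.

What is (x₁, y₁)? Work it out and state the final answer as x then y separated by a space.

362 19

√363 = [19; 19,38, …], period ℓ=2 (even) → k=1
step 0: (19, 1)  from 19·(1,0) + (0,1)
step 1: (362, 19)  from 19·(19,1) + (1,0)
fundamental: x₁=362, y₁=19  (since 131044 − 363·361 = 1)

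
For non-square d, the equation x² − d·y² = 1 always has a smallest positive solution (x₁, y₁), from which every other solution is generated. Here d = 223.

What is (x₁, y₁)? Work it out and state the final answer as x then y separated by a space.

d=223: √d = [14; 1,13,1,28] (ℓ=4, even), read p_3/q_3
i=0: a=14 ⇒ p=14, q=1
…
i=2: a=13 ⇒ p=209, q=14
i=3: a=1 ⇒ p=224, q=15
fundamental: x₁=224, y₁=15  (since 50176 − 223·225 = 1)

224 15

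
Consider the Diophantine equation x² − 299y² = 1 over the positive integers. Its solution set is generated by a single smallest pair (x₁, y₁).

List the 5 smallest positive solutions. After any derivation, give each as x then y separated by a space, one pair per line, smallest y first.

√299 = [17; 3,2,3,34, …], period ℓ=4 (even) → k=3
a_0=17:  p_0=17·1+0=17,  q_0=17·0+1=1
…
a_2=2:  p_2=2·52+17=121,  q_2=2·3+1=7
a_3=3:  p_3=3·121+52=415,  q_3=3·7+3=24
→ (415, 24).  Check: 415²=172225, 299·24²=172224, difference 1.
k=2:  x_2 = 415·415+299·24·24 = 344449,  y_2 = 415·24+24·415 = 19920
k=3:  x_3 = 415·344449+299·24·19920 = 285892255,  y_3 = 415·19920+24·344449 = 16533576
k=4:  x_4 = 415·285892255+299·24·16533576 = 237290227201,  y_4 = 415·16533576+24·285892255 = 13722848160
k=5:  x_5 = 415·237290227201+299·24·13722848160 = 196950602684575,  y_5 = 415·13722848160+24·237290227201 = 11389947439224

415 24
344449 19920
285892255 16533576
237290227201 13722848160
196950602684575 11389947439224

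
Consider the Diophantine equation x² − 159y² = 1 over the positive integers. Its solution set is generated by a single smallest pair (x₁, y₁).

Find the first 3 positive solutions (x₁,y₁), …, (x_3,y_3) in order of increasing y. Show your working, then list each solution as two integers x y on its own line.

d=159: √d = [12; 1,1,1,1,3,1,1,1,1,24] (ℓ=10, even), read p_9/q_9
a_0=12:  p_0=12·1+0=12,  q_0=12·0+1=1
a_1=1:  p_1=1·12+1=13,  q_1=1·1+0=1
…
a_4=1:  p_4=1·38+25=63,  q_4=1·3+2=5
a_5=3:  p_5=3·63+38=227,  q_5=3·5+3=18
a_6=1:  p_6=1·227+63=290,  q_6=1·18+5=23
a_7=1:  p_7=1·290+227=517,  q_7=1·23+18=41
a_8=1:  p_8=1·517+290=807,  q_8=1·41+23=64
a_9=1:  p_9=1·807+517=1324,  q_9=1·64+41=105
fundamental: x₁=1324, y₁=105  (since 1752976 − 159·11025 = 1)
n=2: (1324,105)∘(1324,105) = (1324·1324+159·105·105, 1324·105+105·1324) = (3505951,278040)
n=3: (3505951,278040)∘(1324,105) = (1324·3505951+159·105·278040, 1324·278040+105·3505951) = (9283756924,736249815)

1324 105
3505951 278040
9283756924 736249815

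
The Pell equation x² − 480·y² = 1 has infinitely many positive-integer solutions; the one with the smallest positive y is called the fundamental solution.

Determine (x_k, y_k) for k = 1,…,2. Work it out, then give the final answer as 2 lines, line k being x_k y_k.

√480 → a₀=21, period (1,9,1,42); ℓ=4 even so k=3
a_0=21:  p_0=21·1+0=21,  q_0=21·0+1=1
a_1=1:  p_1=1·21+1=22,  q_1=1·1+0=1
a_2=9:  p_2=9·22+21=219,  q_2=9·1+1=10
a_3=1:  p_3=1·219+22=241,  q_3=1·10+1=11
→ (241, 11).  Check: 241²=58081, 480·11²=58080, difference 1.
(x_2, y_2) = (241·241 + 480·11·11, 241·11 + 11·241) = (116161, 5302)

241 11
116161 5302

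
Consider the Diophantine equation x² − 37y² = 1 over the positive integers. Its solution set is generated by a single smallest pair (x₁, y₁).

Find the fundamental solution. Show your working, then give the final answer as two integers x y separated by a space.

73 12

√37 → a₀=6, period (12); ℓ=1 odd so k=1
step 0: (6, 1)  from 6·(1,0) + (0,1)
step 1: (73, 12)  from 12·(6,1) + (1,0)
fundamental: x₁=73, y₁=12  (since 5329 − 37·144 = 1)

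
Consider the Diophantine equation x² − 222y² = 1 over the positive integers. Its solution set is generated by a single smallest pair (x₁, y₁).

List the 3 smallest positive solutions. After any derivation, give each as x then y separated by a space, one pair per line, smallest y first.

149 10
44401 2980
13231349 888030

[14; 1,8,1,28] for √222; ℓ=4 ⇒ convergent index 3
i=0: a=14 ⇒ p=14, q=1
i=1: a=1 ⇒ p=15, q=1
i=2: a=8 ⇒ p=134, q=9
i=3: a=1 ⇒ p=149, q=10
→ (149, 10).  Check: 149²=22201, 222·10²=22200, difference 1.
n=2: (149,10)∘(149,10) = (149·149+222·10·10, 149·10+10·149) = (44401,2980)
n=3: (44401,2980)∘(149,10) = (149·44401+222·10·2980, 149·2980+10·44401) = (13231349,888030)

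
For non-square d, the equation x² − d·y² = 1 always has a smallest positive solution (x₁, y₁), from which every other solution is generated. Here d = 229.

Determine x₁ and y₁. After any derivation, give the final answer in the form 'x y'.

5848201 386460

[15; 7,1,1,7,30] for √229; ℓ=5 ⇒ convergent index 9
i=0: a=15 ⇒ p=15, q=1
i=1: a=7 ⇒ p=106, q=7
i=2: a=1 ⇒ p=121, q=8
i=3: a=1 ⇒ p=227, q=15
i=4: a=7 ⇒ p=1710, q=113
…
i=7: a=1 ⇒ p=413926, q=27353
i=8: a=1 ⇒ p=776325, q=51301
i=9: a=7 ⇒ p=5848201, q=386460
→ (5848201, 386460).  Check: 5848201²=34201454936401, 229·386460²=34201454936400, difference 1.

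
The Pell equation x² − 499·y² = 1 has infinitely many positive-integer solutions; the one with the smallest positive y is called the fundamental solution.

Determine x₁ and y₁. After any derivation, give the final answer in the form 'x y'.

√499 = [22; 2,1,21,1,2,44, …], period ℓ=6 (even) → k=5
i=0: a=22 ⇒ p=22, q=1
…
i=3: a=21 ⇒ p=1452, q=65
i=4: a=1 ⇒ p=1519, q=68
i=5: a=2 ⇒ p=4490, q=201
→ (4490, 201).  Check: 4490²=20160100, 499·201²=20160099, difference 1.

4490 201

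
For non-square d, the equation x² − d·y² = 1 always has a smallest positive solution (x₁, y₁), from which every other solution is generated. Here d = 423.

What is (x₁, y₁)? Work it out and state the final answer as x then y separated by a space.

[20; 1,1,3,4,3,1,1,40] for √423; ℓ=8 ⇒ convergent index 7
step 0: (20, 1)  from 20·(1,0) + (0,1)
…
step 3: (144, 7)  from 3·(41,2) + (21,1)
step 4: (617, 30)  from 4·(144,7) + (41,2)
…
step 6: (2612, 127)  from 1·(1995,97) + (617,30)
step 7: (4607, 224)  from 1·(2612,127) + (1995,97)
→ (4607, 224).  Check: 4607²=21224449, 423·224²=21224448, difference 1.

4607 224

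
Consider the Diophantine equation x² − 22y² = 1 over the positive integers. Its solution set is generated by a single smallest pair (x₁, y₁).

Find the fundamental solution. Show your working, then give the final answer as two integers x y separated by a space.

197 42

d=22: √d = [4; 1,2,4,2,1,8] (ℓ=6, even), read p_5/q_5
i=0: a=4 ⇒ p=4, q=1
i=1: a=1 ⇒ p=5, q=1
…
i=4: a=2 ⇒ p=136, q=29
i=5: a=1 ⇒ p=197, q=42
→ (197, 42).  Check: 197²=38809, 22·42²=38808, difference 1.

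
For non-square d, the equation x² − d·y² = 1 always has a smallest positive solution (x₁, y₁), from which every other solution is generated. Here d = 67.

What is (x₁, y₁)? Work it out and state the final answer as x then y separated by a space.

√67 = [8; 5,2,1,1,7,1,1,2,5,16, …], period ℓ=10 (even) → k=9
a_0=8:  p_0=8·1+0=8,  q_0=8·0+1=1
a_1=5:  p_1=5·8+1=41,  q_1=5·1+0=5
a_2=2:  p_2=2·41+8=90,  q_2=2·5+1=11
a_3=1:  p_3=1·90+41=131,  q_3=1·11+5=16
a_4=1:  p_4=1·131+90=221,  q_4=1·16+11=27
…
a_6=1:  p_6=1·1678+221=1899,  q_6=1·205+27=232
a_7=1:  p_7=1·1899+1678=3577,  q_7=1·232+205=437
a_8=2:  p_8=2·3577+1899=9053,  q_8=2·437+232=1106
a_9=5:  p_9=5·9053+3577=48842,  q_9=5·1106+437=5967
(x₁, y₁) = (48842, 5967);  48842² − 67·5967² = 1 ✓

48842 5967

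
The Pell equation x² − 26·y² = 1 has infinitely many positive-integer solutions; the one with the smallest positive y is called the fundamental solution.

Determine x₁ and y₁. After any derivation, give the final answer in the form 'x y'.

51 10

d=26: √d = [5; 10] (ℓ=1, odd), read p_1/q_1
i=0: a=5 ⇒ p=5, q=1
i=1: a=10 ⇒ p=51, q=10
(x₁, y₁) = (51, 10);  51² − 26·10² = 1 ✓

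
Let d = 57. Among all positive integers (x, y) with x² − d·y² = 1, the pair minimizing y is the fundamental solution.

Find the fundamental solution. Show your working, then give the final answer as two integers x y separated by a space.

d=57: √d = [7; 1,1,4,1,1,14] (ℓ=6, even), read p_5/q_5
a_0=7:  p_0=7·1+0=7,  q_0=7·0+1=1
a_1=1:  p_1=1·7+1=8,  q_1=1·1+0=1
…
a_4=1:  p_4=1·68+15=83,  q_4=1·9+2=11
a_5=1:  p_5=1·83+68=151,  q_5=1·11+9=20
fundamental: x₁=151, y₁=20  (since 22801 − 57·400 = 1)

151 20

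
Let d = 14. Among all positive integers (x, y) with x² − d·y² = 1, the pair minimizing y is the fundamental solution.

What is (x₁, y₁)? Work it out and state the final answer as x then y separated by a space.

√14 → a₀=3, period (1,2,1,6); ℓ=4 even so k=3
step 0: (3, 1)  from 3·(1,0) + (0,1)
…
step 2: (11, 3)  from 2·(4,1) + (3,1)
step 3: (15, 4)  from 1·(11,3) + (4,1)
(x₁, y₁) = (15, 4);  15² − 14·4² = 1 ✓

15 4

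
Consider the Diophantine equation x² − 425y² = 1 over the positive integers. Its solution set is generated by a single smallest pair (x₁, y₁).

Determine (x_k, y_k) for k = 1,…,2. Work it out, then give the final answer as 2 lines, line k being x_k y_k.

143649 6968
41270070401 2001892464

√425 → a₀=20, period (1,1,1,1,1,1,40); ℓ=7 odd so k=13
step 0: (20, 1)  from 20·(1,0) + (0,1)
…
step 2: (41, 2)  from 1·(21,1) + (20,1)
step 3: (62, 3)  from 1·(41,2) + (21,1)
step 4: (103, 5)  from 1·(62,3) + (41,2)
step 5: (165, 8)  from 1·(103,5) + (62,3)
step 6: (268, 13)  from 1·(165,8) + (103,5)
step 7: (10885, 528)  from 40·(268,13) + (165,8)
step 8: (11153, 541)  from 1·(10885,528) + (268,13)
step 9: (22038, 1069)  from 1·(11153,541) + (10885,528)
…
step 11: (55229, 2679)  from 1·(33191,1610) + (22038,1069)
step 12: (88420, 4289)  from 1·(55229,2679) + (33191,1610)
step 13: (143649, 6968)  from 1·(88420,4289) + (55229,2679)
(x₁, y₁) = (143649, 6968);  143649² − 425·6968² = 1 ✓
n=2: (143649,6968)∘(143649,6968) = (143649·143649+425·6968·6968, 143649·6968+6968·143649) = (41270070401,2001892464)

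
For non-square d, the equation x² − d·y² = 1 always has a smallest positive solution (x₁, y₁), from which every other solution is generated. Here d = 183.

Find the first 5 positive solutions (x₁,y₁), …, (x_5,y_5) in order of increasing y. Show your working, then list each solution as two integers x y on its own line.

√183 → a₀=13, period (1,1,8,1,1,26); ℓ=6 even so k=5
step 0: (13, 1)  from 13·(1,0) + (0,1)
step 1: (14, 1)  from 1·(13,1) + (1,0)
…
step 4: (257, 19)  from 1·(230,17) + (27,2)
step 5: (487, 36)  from 1·(257,19) + (230,17)
→ (487, 36).  Check: 487²=237169, 183·36²=237168, difference 1.
(x_2, y_2) = (487·487 + 183·36·36, 487·36 + 36·487) = (474337, 35064)
(x_3, y_3) = (487·474337 + 183·36·35064, 487·35064 + 36·474337) = (462003751, 34152300)
(x_4, y_4) = (487·462003751 + 183·36·34152300, 487·34152300 + 36·462003751) = (449991179137, 33264305136)
(x_5, y_5) = (487·449991179137 + 183·36·33264305136, 487·33264305136 + 36·449991179137) = (438290946475687, 32399399050164)

487 36
474337 35064
462003751 34152300
449991179137 33264305136
438290946475687 32399399050164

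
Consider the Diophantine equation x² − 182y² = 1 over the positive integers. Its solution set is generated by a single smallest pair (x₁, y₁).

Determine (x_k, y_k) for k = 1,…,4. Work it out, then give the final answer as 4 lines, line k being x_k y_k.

27 2
1457 108
78651 5830
4245697 314712

d=182: √d = [13; 2,26] (ℓ=2, even), read p_1/q_1
k=0  a_k=13  p_k/q_k = 13/1
k=1  a_k=2  p_k/q_k = 27/2
→ (27, 2).  Check: 27²=729, 182·2²=728, difference 1.
(27+2√182)^2 = 1457 + 108√182
(27+2√182)^3 = 78651 + 5830√182
(27+2√182)^4 = 4245697 + 314712√182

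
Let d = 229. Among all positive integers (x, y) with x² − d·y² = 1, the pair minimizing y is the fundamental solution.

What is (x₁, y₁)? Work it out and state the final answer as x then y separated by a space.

√229 = [15; 7,1,1,7,30, …], period ℓ=5 (odd) → k=9
i=0: a=15 ⇒ p=15, q=1
…
i=2: a=1 ⇒ p=121, q=8
…
i=5: a=30 ⇒ p=51527, q=3405
i=6: a=7 ⇒ p=362399, q=23948
…
i=8: a=1 ⇒ p=776325, q=51301
i=9: a=7 ⇒ p=5848201, q=386460
fundamental: x₁=5848201, y₁=386460  (since 34201454936401 − 229·149351331600 = 1)

5848201 386460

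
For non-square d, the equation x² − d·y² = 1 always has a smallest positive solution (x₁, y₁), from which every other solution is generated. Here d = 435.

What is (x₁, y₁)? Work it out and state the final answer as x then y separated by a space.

[20; 1,5,1,40] for √435; ℓ=4 ⇒ convergent index 3
k=0  a_k=20  p_k/q_k = 20/1
…
k=2  a_k=5  p_k/q_k = 125/6
k=3  a_k=1  p_k/q_k = 146/7
fundamental: x₁=146, y₁=7  (since 21316 − 435·49 = 1)

146 7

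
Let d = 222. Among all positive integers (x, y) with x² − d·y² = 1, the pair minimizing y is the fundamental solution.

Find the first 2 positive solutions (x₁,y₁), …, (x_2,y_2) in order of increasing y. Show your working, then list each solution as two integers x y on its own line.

149 10
44401 2980

[14; 1,8,1,28] for √222; ℓ=4 ⇒ convergent index 3
i=0: a=14 ⇒ p=14, q=1
i=1: a=1 ⇒ p=15, q=1
i=2: a=8 ⇒ p=134, q=9
i=3: a=1 ⇒ p=149, q=10
→ (149, 10).  Check: 149²=22201, 222·10²=22200, difference 1.
(149+10√222)^2 = 44401 + 2980√222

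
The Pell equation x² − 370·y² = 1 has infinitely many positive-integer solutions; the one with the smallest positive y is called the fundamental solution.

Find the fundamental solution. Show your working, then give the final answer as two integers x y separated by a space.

√370 → a₀=19, period (4,4,38); ℓ=3 odd so k=5
a_0=19:  p_0=19·1+0=19,  q_0=19·0+1=1
a_1=4:  p_1=4·19+1=77,  q_1=4·1+0=4
a_2=4:  p_2=4·77+19=327,  q_2=4·4+1=17
a_3=38:  p_3=38·327+77=12503,  q_3=38·17+4=650
a_4=4:  p_4=4·12503+327=50339,  q_4=4·650+17=2617
a_5=4:  p_5=4·50339+12503=213859,  q_5=4·2617+650=11118
(x₁, y₁) = (213859, 11118);  213859² − 370·11118² = 1 ✓

213859 11118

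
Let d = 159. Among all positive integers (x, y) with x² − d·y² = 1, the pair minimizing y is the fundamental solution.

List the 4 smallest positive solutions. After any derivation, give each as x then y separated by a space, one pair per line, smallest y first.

1324 105
3505951 278040
9283756924 736249815
24583384828801 1949589232080

[12; 1,1,1,1,3,1,1,1,1,24] for √159; ℓ=10 ⇒ convergent index 9
step 0: (12, 1)  from 12·(1,0) + (0,1)
…
step 5: (227, 18)  from 3·(63,5) + (38,3)
step 6: (290, 23)  from 1·(227,18) + (63,5)
…
step 8: (807, 64)  from 1·(517,41) + (290,23)
step 9: (1324, 105)  from 1·(807,64) + (517,41)
fundamental: x₁=1324, y₁=105  (since 1752976 − 159·11025 = 1)
k=2:  x_2 = 1324·1324+159·105·105 = 3505951,  y_2 = 1324·105+105·1324 = 278040
k=3:  x_3 = 1324·3505951+159·105·278040 = 9283756924,  y_3 = 1324·278040+105·3505951 = 736249815
k=4:  x_4 = 1324·9283756924+159·105·736249815 = 24583384828801,  y_4 = 1324·736249815+105·9283756924 = 1949589232080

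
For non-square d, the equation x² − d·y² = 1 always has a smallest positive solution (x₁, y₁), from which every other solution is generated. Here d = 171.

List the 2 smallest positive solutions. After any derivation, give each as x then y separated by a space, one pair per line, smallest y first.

170 13
57799 4420

√171 = [13; 13,26, …], period ℓ=2 (even) → k=1
a_0=13:  p_0=13·1+0=13,  q_0=13·0+1=1
a_1=13:  p_1=13·13+1=170,  q_1=13·1+0=13
(x₁, y₁) = (170, 13);  170² − 171·13² = 1 ✓
(170+13√171)^2 = 57799 + 4420√171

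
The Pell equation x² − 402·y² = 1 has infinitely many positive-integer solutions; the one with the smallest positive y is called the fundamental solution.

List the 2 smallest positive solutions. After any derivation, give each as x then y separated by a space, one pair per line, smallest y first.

d=402: √d = [20; 20,40] (ℓ=2, even), read p_1/q_1
k=0  a_k=20  p_k/q_k = 20/1
k=1  a_k=20  p_k/q_k = 401/20
fundamental: x₁=401, y₁=20  (since 160801 − 402·400 = 1)
n=2: (401,20)∘(401,20) = (401·401+402·20·20, 401·20+20·401) = (321601,16040)

401 20
321601 16040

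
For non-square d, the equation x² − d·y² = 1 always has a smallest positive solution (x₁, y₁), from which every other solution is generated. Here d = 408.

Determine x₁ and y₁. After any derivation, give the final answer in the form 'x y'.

101 5

√408 = [20; 5,40, …], period ℓ=2 (even) → k=1
k=0  a_k=20  p_k/q_k = 20/1
k=1  a_k=5  p_k/q_k = 101/5
→ (101, 5).  Check: 101²=10201, 408·5²=10200, difference 1.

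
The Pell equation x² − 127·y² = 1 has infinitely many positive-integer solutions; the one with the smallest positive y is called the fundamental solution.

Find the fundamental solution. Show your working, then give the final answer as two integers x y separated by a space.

[11; 3,1,2,2,7,11,7,2,2,1,3,22] for √127; ℓ=12 ⇒ convergent index 11
i=0: a=11 ⇒ p=11, q=1
…
i=4: a=2 ⇒ p=293, q=26
…
i=6: a=11 ⇒ p=24218, q=2149
…
i=10: a=1 ⇒ p=1274561, q=113099
i=11: a=3 ⇒ p=4730624, q=419775
(x₁, y₁) = (4730624, 419775);  4730624² − 127·419775² = 1 ✓

4730624 419775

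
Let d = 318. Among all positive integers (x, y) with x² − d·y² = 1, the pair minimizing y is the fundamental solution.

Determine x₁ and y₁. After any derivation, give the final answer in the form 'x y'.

d=318: √d = [17; 1,4,1,34] (ℓ=4, even), read p_3/q_3
k=0  a_k=17  p_k/q_k = 17/1
…
k=2  a_k=4  p_k/q_k = 89/5
k=3  a_k=1  p_k/q_k = 107/6
fundamental: x₁=107, y₁=6  (since 11449 − 318·36 = 1)

107 6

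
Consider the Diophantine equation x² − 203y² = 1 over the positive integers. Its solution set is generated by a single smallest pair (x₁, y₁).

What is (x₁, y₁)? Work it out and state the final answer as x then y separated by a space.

57 4

√203 = [14; 4,28, …], period ℓ=2 (even) → k=1
k=0  a_k=14  p_k/q_k = 14/1
k=1  a_k=4  p_k/q_k = 57/4
(x₁, y₁) = (57, 4);  57² − 203·4² = 1 ✓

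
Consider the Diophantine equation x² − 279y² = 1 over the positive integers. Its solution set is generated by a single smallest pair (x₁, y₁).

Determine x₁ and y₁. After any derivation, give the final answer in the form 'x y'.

√279 = [16; 1,2,2,1,2,2,1,32, …], period ℓ=8 (even) → k=7
k=0  a_k=16  p_k/q_k = 16/1
k=1  a_k=1  p_k/q_k = 17/1
k=2  a_k=2  p_k/q_k = 50/3
…
k=4  a_k=1  p_k/q_k = 167/10
k=5  a_k=2  p_k/q_k = 451/27
k=6  a_k=2  p_k/q_k = 1069/64
k=7  a_k=1  p_k/q_k = 1520/91
(x₁, y₁) = (1520, 91);  1520² − 279·91² = 1 ✓

1520 91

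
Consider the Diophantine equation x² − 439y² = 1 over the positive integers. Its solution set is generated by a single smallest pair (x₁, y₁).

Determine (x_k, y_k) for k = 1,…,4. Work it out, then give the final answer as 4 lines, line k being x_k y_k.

440 21
387199 18480
340734680 16262379
299846131201 14310875040

√439 → a₀=20, period (1,19,1,40); ℓ=4 even so k=3
a_0=20:  p_0=20·1+0=20,  q_0=20·0+1=1
a_1=1:  p_1=1·20+1=21,  q_1=1·1+0=1
a_2=19:  p_2=19·21+20=419,  q_2=19·1+1=20
a_3=1:  p_3=1·419+21=440,  q_3=1·20+1=21
→ (440, 21).  Check: 440²=193600, 439·21²=193599, difference 1.
(x_2, y_2) = (440·440 + 439·21·21, 440·21 + 21·440) = (387199, 18480)
(x_3, y_3) = (440·387199 + 439·21·18480, 440·18480 + 21·387199) = (340734680, 16262379)
(x_4, y_4) = (440·340734680 + 439·21·16262379, 440·16262379 + 21·340734680) = (299846131201, 14310875040)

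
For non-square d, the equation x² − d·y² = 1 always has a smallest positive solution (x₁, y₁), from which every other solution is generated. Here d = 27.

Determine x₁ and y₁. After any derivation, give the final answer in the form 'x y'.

26 5

√27 = [5; 5,10, …], period ℓ=2 (even) → k=1
k=0  a_k=5  p_k/q_k = 5/1
k=1  a_k=5  p_k/q_k = 26/5
→ (26, 5).  Check: 26²=676, 27·5²=675, difference 1.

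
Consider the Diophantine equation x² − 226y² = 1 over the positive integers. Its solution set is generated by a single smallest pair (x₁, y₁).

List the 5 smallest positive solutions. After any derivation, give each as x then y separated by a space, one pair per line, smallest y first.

√226 → a₀=15, period (30); ℓ=1 odd so k=1
i=0: a=15 ⇒ p=15, q=1
i=1: a=30 ⇒ p=451, q=30
→ (451, 30).  Check: 451²=203401, 226·30²=203400, difference 1.
n=2: (451,30)∘(451,30) = (451·451+226·30·30, 451·30+30·451) = (406801,27060)
n=3: (406801,27060)∘(451,30) = (451·406801+226·30·27060, 451·27060+30·406801) = (366934051,24408090)
n=4: (366934051,24408090)∘(451,30) = (451·366934051+226·30·24408090, 451·24408090+30·366934051) = (330974107201,22016070120)
n=5: (330974107201,22016070120)∘(451,30) = (451·330974107201+226·30·22016070120, 451·22016070120+30·330974107201) = (298538277761251,19858470840150)

451 30
406801 27060
366934051 24408090
330974107201 22016070120
298538277761251 19858470840150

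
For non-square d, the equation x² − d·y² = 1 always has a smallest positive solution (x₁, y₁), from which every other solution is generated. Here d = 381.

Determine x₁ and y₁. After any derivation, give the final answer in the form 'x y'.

1015 52

√381 = [19; 1,1,12,1,1,38, …], period ℓ=6 (even) → k=5
k=0  a_k=19  p_k/q_k = 19/1
…
k=2  a_k=1  p_k/q_k = 39/2
k=3  a_k=12  p_k/q_k = 488/25
k=4  a_k=1  p_k/q_k = 527/27
k=5  a_k=1  p_k/q_k = 1015/52
fundamental: x₁=1015, y₁=52  (since 1030225 − 381·2704 = 1)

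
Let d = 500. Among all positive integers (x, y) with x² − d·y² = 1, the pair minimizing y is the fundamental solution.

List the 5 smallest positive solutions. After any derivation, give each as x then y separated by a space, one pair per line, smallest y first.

d=500: √d = [22; 2,1,3,2,1,…,1,2,44] (ℓ=14, even), read p_13/q_13
step 0: (22, 1)  from 22·(1,0) + (0,1)
…
step 2: (67, 3)  from 1·(45,2) + (22,1)
step 3: (246, 11)  from 3·(67,3) + (45,2)
…
step 6: (1364, 61)  from 1·(805,36) + (559,25)
step 7: (14445, 646)  from 10·(1364,61) + (805,36)
…
step 9: (30254, 1353)  from 1·(15809,707) + (14445,646)
…
step 11: (259205, 11592)  from 3·(76317,3413) + (30254,1353)
step 12: (335522, 15005)  from 1·(259205,11592) + (76317,3413)
step 13: (930249, 41602)  from 2·(335522,15005) + (259205,11592)
fundamental: x₁=930249, y₁=41602  (since 865363202001 − 500·1730726404 = 1)
(930249+41602√500)^2 = 1730726404001 + 77400437796√500
(930249+41602√500)^3 = 3220013013190122249 + 144003359718540806√500
(930249+41602√500)^4 = 5990827771012465337616001 + 267917962749548332043592√500
(930249+41602√500)^5 = 11145923086309929722690704506249 + 498460833859465169310720288010√500

930249 41602
1730726404001 77400437796
3220013013190122249 144003359718540806
5990827771012465337616001 267917962749548332043592
11145923086309929722690704506249 498460833859465169310720288010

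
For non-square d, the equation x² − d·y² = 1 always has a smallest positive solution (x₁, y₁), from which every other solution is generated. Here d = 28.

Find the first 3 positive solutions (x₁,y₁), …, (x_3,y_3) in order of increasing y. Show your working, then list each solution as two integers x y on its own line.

127 24
32257 6096
8193151 1548360

√28 = [5; 3,2,3,10, …], period ℓ=4 (even) → k=3
step 0: (5, 1)  from 5·(1,0) + (0,1)
step 1: (16, 3)  from 3·(5,1) + (1,0)
step 2: (37, 7)  from 2·(16,3) + (5,1)
step 3: (127, 24)  from 3·(37,7) + (16,3)
→ (127, 24).  Check: 127²=16129, 28·24²=16128, difference 1.
(127+24√28)^2 = 32257 + 6096√28
(127+24√28)^3 = 8193151 + 1548360√28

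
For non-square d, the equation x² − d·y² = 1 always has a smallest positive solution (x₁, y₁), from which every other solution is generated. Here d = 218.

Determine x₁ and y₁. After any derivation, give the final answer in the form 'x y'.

126003 8534

[14; 1,3,3,1,28] for √218; ℓ=5 ⇒ convergent index 9
i=0: a=14 ⇒ p=14, q=1
…
i=2: a=3 ⇒ p=59, q=4
…
i=8: a=3 ⇒ p=96370, q=6527
i=9: a=1 ⇒ p=126003, q=8534
fundamental: x₁=126003, y₁=8534  (since 15876756009 − 218·72829156 = 1)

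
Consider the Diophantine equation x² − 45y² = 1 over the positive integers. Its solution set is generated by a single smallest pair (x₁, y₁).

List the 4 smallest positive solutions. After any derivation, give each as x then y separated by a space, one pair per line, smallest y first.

161 24
51841 7728
16692641 2488392
5374978561 801254496

[6; 1,2,2,2,1,12] for √45; ℓ=6 ⇒ convergent index 5
a_0=6:  p_0=6·1+0=6,  q_0=6·0+1=1
…
a_4=2:  p_4=2·47+20=114,  q_4=2·7+3=17
a_5=1:  p_5=1·114+47=161,  q_5=1·17+7=24
→ (161, 24).  Check: 161²=25921, 45·24²=25920, difference 1.
(161+24√45)^2 = 51841 + 7728√45
(161+24√45)^3 = 16692641 + 2488392√45
(161+24√45)^4 = 5374978561 + 801254496√45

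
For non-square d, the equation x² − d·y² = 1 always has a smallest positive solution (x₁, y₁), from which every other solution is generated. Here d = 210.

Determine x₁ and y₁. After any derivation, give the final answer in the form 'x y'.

[14; 2,28] for √210; ℓ=2 ⇒ convergent index 1
k=0  a_k=14  p_k/q_k = 14/1
k=1  a_k=2  p_k/q_k = 29/2
→ (29, 2).  Check: 29²=841, 210·2²=840, difference 1.

29 2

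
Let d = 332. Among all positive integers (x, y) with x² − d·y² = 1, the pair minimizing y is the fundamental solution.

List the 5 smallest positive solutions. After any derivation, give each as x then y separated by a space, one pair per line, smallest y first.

[18; 4,1,1,8,1,1,4,36] for √332; ℓ=8 ⇒ convergent index 7
k=0  a_k=18  p_k/q_k = 18/1
k=1  a_k=4  p_k/q_k = 73/4
k=2  a_k=1  p_k/q_k = 91/5
k=3  a_k=1  p_k/q_k = 164/9
k=4  a_k=8  p_k/q_k = 1403/77
k=5  a_k=1  p_k/q_k = 1567/86
k=6  a_k=1  p_k/q_k = 2970/163
k=7  a_k=4  p_k/q_k = 13447/738
→ (13447, 738).  Check: 13447²=180821809, 332·738²=180821808, difference 1.
(x_2, y_2) = (13447·13447 + 332·738·738, 13447·738 + 738·13447) = (361643617, 19847772)
(x_3, y_3) = (13447·361643617 + 332·738·19847772, 13447·19847772 + 738·361643617) = (9726043422151, 533785979430)
(x_4, y_4) = (13447·9726043422151 + 332·738·533785979430, 13447·533785979430 + 738·9726043422151) = (261572211433685377, 14355640110942648)
(x_5, y_5) = (13447·261572211433685377 + 332·738·14355640110942648, 13447·14355640110942648 + 738·261572211433685377) = (7034723044571491106887, 386080584609905595882)

13447 738
361643617 19847772
9726043422151 533785979430
261572211433685377 14355640110942648
7034723044571491106887 386080584609905595882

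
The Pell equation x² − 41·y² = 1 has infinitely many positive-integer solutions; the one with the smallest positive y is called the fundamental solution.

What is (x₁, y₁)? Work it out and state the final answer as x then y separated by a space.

[6; 2,2,12] for √41; ℓ=3 ⇒ convergent index 5
a_0=6:  p_0=6·1+0=6,  q_0=6·0+1=1
…
a_2=2:  p_2=2·13+6=32,  q_2=2·2+1=5
…
a_4=2:  p_4=2·397+32=826,  q_4=2·62+5=129
a_5=2:  p_5=2·826+397=2049,  q_5=2·129+62=320
fundamental: x₁=2049, y₁=320  (since 4198401 − 41·102400 = 1)

2049 320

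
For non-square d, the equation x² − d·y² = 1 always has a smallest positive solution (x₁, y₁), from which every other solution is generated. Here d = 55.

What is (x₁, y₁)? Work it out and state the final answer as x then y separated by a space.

[7; 2,2,2,14] for √55; ℓ=4 ⇒ convergent index 3
a_0=7:  p_0=7·1+0=7,  q_0=7·0+1=1
…
a_2=2:  p_2=2·15+7=37,  q_2=2·2+1=5
a_3=2:  p_3=2·37+15=89,  q_3=2·5+2=12
fundamental: x₁=89, y₁=12  (since 7921 − 55·144 = 1)

89 12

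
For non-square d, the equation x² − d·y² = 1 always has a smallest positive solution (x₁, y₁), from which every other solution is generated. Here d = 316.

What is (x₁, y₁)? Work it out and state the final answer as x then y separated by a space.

√316 = [17; 1,3,2,8,2,3,1,34, …], period ℓ=8 (even) → k=7
k=0  a_k=17  p_k/q_k = 17/1
k=1  a_k=1  p_k/q_k = 18/1
…
k=3  a_k=2  p_k/q_k = 160/9
k=4  a_k=8  p_k/q_k = 1351/76
k=5  a_k=2  p_k/q_k = 2862/161
k=6  a_k=3  p_k/q_k = 9937/559
k=7  a_k=1  p_k/q_k = 12799/720
fundamental: x₁=12799, y₁=720  (since 163814401 − 316·518400 = 1)

12799 720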